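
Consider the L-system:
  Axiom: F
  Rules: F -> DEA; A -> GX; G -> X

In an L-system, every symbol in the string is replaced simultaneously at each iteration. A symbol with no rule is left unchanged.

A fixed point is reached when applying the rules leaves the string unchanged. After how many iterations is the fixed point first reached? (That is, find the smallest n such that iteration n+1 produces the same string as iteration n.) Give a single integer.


Step 0: F
Step 1: DEA
Step 2: DEGX
Step 3: DEXX
Step 4: DEXX  (unchanged — fixed point at step 3)

Answer: 3


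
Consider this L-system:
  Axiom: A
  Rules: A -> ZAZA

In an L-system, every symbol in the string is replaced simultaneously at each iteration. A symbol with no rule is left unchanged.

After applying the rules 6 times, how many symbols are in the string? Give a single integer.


Step 0: length = 1
Step 1: length = 4
Step 2: length = 10
Step 3: length = 22
Step 4: length = 46
Step 5: length = 94
Step 6: length = 190

Answer: 190


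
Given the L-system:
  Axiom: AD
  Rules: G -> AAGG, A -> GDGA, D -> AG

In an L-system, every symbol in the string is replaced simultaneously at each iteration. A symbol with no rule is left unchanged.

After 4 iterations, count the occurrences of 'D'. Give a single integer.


Answer: 33

Derivation:
Step 0: AD  (1 'D')
Step 1: GDGAAG  (1 'D')
Step 2: AAGGAGAAGGGDGAGDGAAAGG  (2 'D')
Step 3: GDGAGDGAAAGGAAGGGDGAAAGGGDGAGDGAAAGGAAGGAAGGAGAAGGGDGAAAGGAGAAGGGDGAGDGAGDGAAAGGAAGG  (9 'D')
Step 4: AAGGAGAAGGGDGAAAGGAGAAGGGDGAGDGAGDGAAAGGAAGGGDGAGDGAAAGGAAGGAAGGAGAAGGGDGAGDGAGDGAAAGGAAGGAAGGAGAAGGGDGAAAGGAGAAGGGDGAGDGAGDGAAAGGAAGGGDGAGDGAAAGGAAGGGDGAGDGAAAGGAAGGGDGAAAGGGDGAGDGAAAGGAAGGAAGGAGAAGGGDGAGDGAGDGAAAGGAAGGGDGAAAGGGDGAGDGAAAGGAAGGAAGGAGAAGGGDGAAAGGAGAAGGGDGAAAGGAGAAGGGDGAGDGAGDGAAAGGAAGGGDGAGDGAAAGGAAGG  (33 'D')


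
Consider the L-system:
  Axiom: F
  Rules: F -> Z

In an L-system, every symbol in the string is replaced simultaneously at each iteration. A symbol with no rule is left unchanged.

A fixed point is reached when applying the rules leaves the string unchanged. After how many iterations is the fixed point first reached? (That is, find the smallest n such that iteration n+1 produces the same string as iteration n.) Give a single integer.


Answer: 1

Derivation:
Step 0: F
Step 1: Z
Step 2: Z  (unchanged — fixed point at step 1)


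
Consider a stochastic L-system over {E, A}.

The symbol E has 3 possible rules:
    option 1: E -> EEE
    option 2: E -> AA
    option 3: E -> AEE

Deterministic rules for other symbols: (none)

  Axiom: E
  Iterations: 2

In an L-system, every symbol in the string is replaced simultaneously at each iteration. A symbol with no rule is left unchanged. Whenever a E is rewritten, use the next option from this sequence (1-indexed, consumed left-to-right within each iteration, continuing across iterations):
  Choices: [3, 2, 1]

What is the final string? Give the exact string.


Answer: AAAEEE

Derivation:
Step 0: E
Step 1: AEE  (used choices [3])
Step 2: AAAEEE  (used choices [2, 1])


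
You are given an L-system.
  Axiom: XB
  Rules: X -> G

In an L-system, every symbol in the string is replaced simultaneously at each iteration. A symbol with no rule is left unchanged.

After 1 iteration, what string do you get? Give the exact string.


Answer: GB

Derivation:
Step 0: XB
Step 1: GB


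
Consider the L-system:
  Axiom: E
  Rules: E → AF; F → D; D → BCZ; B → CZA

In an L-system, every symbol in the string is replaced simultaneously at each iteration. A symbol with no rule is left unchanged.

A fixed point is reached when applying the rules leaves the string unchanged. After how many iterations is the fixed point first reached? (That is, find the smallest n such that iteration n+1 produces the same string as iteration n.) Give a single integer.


Step 0: E
Step 1: AF
Step 2: AD
Step 3: ABCZ
Step 4: ACZACZ
Step 5: ACZACZ  (unchanged — fixed point at step 4)

Answer: 4


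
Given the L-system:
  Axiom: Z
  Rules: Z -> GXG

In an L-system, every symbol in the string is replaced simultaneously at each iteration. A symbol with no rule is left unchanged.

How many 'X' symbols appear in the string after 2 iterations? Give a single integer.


Step 0: Z  (0 'X')
Step 1: GXG  (1 'X')
Step 2: GXG  (1 'X')

Answer: 1


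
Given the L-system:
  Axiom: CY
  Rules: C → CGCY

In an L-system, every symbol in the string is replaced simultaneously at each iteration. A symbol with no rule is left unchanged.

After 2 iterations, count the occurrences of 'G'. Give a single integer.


Step 0: CY  (0 'G')
Step 1: CGCYY  (1 'G')
Step 2: CGCYGCGCYYY  (3 'G')

Answer: 3


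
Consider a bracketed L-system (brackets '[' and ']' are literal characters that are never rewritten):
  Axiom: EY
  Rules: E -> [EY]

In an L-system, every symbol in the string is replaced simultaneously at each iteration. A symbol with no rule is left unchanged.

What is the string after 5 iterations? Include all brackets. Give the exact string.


Answer: [[[[[EY]Y]Y]Y]Y]Y

Derivation:
Step 0: EY
Step 1: [EY]Y
Step 2: [[EY]Y]Y
Step 3: [[[EY]Y]Y]Y
Step 4: [[[[EY]Y]Y]Y]Y
Step 5: [[[[[EY]Y]Y]Y]Y]Y


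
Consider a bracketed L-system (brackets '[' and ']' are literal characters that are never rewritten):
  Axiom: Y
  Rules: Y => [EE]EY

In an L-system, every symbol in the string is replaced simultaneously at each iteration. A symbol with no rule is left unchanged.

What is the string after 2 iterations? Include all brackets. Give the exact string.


Answer: [EE]E[EE]EY

Derivation:
Step 0: Y
Step 1: [EE]EY
Step 2: [EE]E[EE]EY


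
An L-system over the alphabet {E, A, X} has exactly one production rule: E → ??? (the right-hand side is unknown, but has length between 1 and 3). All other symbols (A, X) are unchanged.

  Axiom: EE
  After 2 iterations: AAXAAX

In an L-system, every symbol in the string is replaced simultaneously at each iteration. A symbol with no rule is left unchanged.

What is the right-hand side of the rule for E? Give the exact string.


Trying E → AAX:
  Step 0: EE
  Step 1: AAXAAX
  Step 2: AAXAAX
Matches the given result.

Answer: AAX


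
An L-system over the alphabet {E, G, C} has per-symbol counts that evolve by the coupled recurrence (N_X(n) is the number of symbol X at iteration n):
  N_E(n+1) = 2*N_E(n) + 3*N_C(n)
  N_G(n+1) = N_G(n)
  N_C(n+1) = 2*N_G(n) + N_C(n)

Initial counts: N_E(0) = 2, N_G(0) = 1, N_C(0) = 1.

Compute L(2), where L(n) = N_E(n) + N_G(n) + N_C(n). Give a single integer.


Step 0: N_E=2, N_G=1, N_C=1, L=4
Step 1: N_E=7, N_G=1, N_C=3, L=11
Step 2: N_E=23, N_G=1, N_C=5, L=29

Answer: 29


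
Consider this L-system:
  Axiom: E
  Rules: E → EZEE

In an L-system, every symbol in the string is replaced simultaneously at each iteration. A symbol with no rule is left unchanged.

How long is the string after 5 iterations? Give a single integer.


Answer: 364

Derivation:
Step 0: length = 1
Step 1: length = 4
Step 2: length = 13
Step 3: length = 40
Step 4: length = 121
Step 5: length = 364


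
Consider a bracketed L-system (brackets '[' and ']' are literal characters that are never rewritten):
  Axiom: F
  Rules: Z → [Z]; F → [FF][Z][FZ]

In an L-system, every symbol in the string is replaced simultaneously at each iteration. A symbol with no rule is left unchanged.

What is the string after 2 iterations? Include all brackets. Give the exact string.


Step 0: F
Step 1: [FF][Z][FZ]
Step 2: [[FF][Z][FZ][FF][Z][FZ]][[Z]][[FF][Z][FZ][Z]]

Answer: [[FF][Z][FZ][FF][Z][FZ]][[Z]][[FF][Z][FZ][Z]]


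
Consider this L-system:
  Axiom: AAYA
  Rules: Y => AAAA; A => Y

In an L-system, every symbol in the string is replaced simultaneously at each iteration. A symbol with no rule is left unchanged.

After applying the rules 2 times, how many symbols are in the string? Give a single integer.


Step 0: length = 4
Step 1: length = 7
Step 2: length = 16

Answer: 16


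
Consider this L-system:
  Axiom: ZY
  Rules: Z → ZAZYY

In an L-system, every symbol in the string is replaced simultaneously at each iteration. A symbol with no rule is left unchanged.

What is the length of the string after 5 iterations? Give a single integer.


Answer: 126

Derivation:
Step 0: length = 2
Step 1: length = 6
Step 2: length = 14
Step 3: length = 30
Step 4: length = 62
Step 5: length = 126


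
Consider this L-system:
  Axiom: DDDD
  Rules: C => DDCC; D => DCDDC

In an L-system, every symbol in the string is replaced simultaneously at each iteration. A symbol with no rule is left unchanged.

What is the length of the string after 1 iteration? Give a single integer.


Answer: 20

Derivation:
Step 0: length = 4
Step 1: length = 20


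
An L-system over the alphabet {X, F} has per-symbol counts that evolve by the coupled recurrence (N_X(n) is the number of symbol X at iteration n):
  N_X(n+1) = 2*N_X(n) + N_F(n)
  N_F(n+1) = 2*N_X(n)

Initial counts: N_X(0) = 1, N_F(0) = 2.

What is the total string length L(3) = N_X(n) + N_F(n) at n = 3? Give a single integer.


Step 0: N_X=1, N_F=2, L=3
Step 1: N_X=4, N_F=2, L=6
Step 2: N_X=10, N_F=8, L=18
Step 3: N_X=28, N_F=20, L=48

Answer: 48


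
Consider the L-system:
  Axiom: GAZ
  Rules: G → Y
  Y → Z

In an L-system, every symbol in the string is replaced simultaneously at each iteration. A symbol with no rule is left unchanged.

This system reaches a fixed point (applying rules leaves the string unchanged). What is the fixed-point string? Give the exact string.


Answer: ZAZ

Derivation:
Step 0: GAZ
Step 1: YAZ
Step 2: ZAZ
Step 3: ZAZ  (unchanged — fixed point at step 2)


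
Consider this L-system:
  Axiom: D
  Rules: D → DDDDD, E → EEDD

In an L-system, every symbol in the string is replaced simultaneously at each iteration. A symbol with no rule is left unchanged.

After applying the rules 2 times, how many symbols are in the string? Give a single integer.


Answer: 25

Derivation:
Step 0: length = 1
Step 1: length = 5
Step 2: length = 25


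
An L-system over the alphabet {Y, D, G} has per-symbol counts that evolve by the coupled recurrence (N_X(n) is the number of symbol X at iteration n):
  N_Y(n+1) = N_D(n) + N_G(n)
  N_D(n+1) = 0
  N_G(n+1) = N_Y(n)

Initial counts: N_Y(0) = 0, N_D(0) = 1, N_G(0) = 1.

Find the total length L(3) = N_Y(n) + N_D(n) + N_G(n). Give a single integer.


Answer: 2

Derivation:
Step 0: N_Y=0, N_D=1, N_G=1, L=2
Step 1: N_Y=2, N_D=0, N_G=0, L=2
Step 2: N_Y=0, N_D=0, N_G=2, L=2
Step 3: N_Y=2, N_D=0, N_G=0, L=2


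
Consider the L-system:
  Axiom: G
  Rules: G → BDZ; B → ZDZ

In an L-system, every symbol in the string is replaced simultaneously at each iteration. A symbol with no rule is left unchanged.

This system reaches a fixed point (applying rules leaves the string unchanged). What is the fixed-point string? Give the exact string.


Step 0: G
Step 1: BDZ
Step 2: ZDZDZ
Step 3: ZDZDZ  (unchanged — fixed point at step 2)

Answer: ZDZDZ


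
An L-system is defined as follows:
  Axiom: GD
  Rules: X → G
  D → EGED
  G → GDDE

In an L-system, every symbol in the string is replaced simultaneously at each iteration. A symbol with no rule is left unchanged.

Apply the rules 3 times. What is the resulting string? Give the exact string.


Step 0: GD
Step 1: GDDEEGED
Step 2: GDDEEGEDEGEDEEGDDEEEGED
Step 3: GDDEEGEDEGEDEEGDDEEEGEDEGDDEEEGEDEEGDDEEGEDEGEDEEEGDDEEEGED

Answer: GDDEEGEDEGEDEEGDDEEEGEDEGDDEEEGEDEEGDDEEGEDEGEDEEEGDDEEEGED


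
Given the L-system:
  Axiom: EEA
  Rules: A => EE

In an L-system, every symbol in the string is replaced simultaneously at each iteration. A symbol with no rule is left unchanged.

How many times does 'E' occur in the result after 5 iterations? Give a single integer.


Step 0: EEA  (2 'E')
Step 1: EEEE  (4 'E')
Step 2: EEEE  (4 'E')
Step 3: EEEE  (4 'E')
Step 4: EEEE  (4 'E')
Step 5: EEEE  (4 'E')

Answer: 4


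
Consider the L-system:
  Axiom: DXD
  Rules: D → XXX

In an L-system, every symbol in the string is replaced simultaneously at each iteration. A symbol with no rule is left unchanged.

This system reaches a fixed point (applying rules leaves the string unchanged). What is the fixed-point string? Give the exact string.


Answer: XXXXXXX

Derivation:
Step 0: DXD
Step 1: XXXXXXX
Step 2: XXXXXXX  (unchanged — fixed point at step 1)


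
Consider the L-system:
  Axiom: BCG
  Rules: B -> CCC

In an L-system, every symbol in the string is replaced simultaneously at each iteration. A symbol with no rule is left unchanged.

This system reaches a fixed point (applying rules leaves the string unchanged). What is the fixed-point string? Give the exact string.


Step 0: BCG
Step 1: CCCCG
Step 2: CCCCG  (unchanged — fixed point at step 1)

Answer: CCCCG


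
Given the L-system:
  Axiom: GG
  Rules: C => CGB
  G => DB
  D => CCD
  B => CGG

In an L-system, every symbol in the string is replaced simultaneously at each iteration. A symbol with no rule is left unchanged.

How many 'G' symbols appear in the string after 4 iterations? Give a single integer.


Answer: 30

Derivation:
Step 0: GG  (2 'G')
Step 1: DBDB  (0 'G')
Step 2: CCDCGGCCDCGG  (4 'G')
Step 3: CGBCGBCCDCGBDBDBCGBCGBCCDCGBDBDB  (6 'G')
Step 4: CGBDBCGGCGBDBCGGCGBCGBCCDCGBDBCGGCCDCGGCCDCGGCGBDBCGGCGBDBCGGCGBCGBCCDCGBDBCGGCCDCGGCCDCGG  (30 'G')


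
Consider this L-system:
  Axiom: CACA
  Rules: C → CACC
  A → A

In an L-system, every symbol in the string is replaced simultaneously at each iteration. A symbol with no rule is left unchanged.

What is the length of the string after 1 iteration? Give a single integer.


Step 0: length = 4
Step 1: length = 10

Answer: 10


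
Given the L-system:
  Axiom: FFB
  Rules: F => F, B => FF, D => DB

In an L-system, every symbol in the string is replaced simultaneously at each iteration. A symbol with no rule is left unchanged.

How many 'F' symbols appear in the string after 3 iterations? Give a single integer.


Answer: 4

Derivation:
Step 0: FFB  (2 'F')
Step 1: FFFF  (4 'F')
Step 2: FFFF  (4 'F')
Step 3: FFFF  (4 'F')


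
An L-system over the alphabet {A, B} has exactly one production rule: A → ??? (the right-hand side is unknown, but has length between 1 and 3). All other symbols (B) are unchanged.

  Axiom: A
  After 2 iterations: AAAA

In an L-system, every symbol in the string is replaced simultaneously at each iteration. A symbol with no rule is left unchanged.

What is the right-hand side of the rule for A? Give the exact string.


Answer: AA

Derivation:
Trying A → AA:
  Step 0: A
  Step 1: AA
  Step 2: AAAA
Matches the given result.


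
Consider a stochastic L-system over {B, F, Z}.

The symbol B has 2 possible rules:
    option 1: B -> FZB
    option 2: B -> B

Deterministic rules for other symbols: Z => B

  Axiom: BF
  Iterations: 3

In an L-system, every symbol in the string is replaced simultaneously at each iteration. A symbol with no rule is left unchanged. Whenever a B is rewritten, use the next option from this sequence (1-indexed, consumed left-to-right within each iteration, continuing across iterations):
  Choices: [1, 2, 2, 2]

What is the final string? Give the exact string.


Step 0: BF
Step 1: FZBF  (used choices [1])
Step 2: FBBF  (used choices [2])
Step 3: FBBF  (used choices [2, 2])

Answer: FBBF


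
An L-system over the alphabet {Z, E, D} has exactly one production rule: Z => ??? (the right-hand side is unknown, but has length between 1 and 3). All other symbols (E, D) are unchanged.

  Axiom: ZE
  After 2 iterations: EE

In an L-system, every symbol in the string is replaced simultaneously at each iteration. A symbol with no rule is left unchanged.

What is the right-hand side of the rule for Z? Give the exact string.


Answer: E

Derivation:
Trying Z => E:
  Step 0: ZE
  Step 1: EE
  Step 2: EE
Matches the given result.


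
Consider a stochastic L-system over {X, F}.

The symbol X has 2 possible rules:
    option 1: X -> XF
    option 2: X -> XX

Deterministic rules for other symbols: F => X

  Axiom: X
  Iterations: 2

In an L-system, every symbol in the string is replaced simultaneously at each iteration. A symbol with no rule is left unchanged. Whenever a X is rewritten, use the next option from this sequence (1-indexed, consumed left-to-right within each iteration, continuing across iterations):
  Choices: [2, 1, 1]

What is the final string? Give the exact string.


Answer: XFXF

Derivation:
Step 0: X
Step 1: XX  (used choices [2])
Step 2: XFXF  (used choices [1, 1])


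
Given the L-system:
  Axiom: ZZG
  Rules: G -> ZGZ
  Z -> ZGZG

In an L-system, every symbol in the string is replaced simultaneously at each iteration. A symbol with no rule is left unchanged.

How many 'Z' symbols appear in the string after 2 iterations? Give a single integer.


Step 0: ZZG  (2 'Z')
Step 1: ZGZGZGZGZGZ  (6 'Z')
Step 2: ZGZGZGZZGZGZGZZGZGZGZZGZGZGZZGZGZGZZGZG  (22 'Z')

Answer: 22


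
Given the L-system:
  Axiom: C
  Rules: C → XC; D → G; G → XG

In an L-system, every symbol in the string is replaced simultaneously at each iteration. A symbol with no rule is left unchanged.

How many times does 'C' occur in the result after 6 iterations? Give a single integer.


Answer: 1

Derivation:
Step 0: C  (1 'C')
Step 1: XC  (1 'C')
Step 2: XXC  (1 'C')
Step 3: XXXC  (1 'C')
Step 4: XXXXC  (1 'C')
Step 5: XXXXXC  (1 'C')
Step 6: XXXXXXC  (1 'C')


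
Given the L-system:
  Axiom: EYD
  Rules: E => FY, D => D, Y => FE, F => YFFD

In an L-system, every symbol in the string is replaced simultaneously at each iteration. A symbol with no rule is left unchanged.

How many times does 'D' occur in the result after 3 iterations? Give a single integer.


Answer: 9

Derivation:
Step 0: EYD  (1 'D')
Step 1: FYFED  (1 'D')
Step 2: YFFDFEYFFDFYD  (3 'D')
Step 3: FEYFFDYFFDDYFFDFYFEYFFDYFFDDYFFDFED  (9 'D')


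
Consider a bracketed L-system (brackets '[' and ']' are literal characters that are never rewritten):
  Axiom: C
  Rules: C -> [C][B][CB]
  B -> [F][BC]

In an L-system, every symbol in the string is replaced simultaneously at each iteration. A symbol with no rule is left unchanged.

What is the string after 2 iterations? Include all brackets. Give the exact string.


Answer: [[C][B][CB]][[F][BC]][[C][B][CB][F][BC]]

Derivation:
Step 0: C
Step 1: [C][B][CB]
Step 2: [[C][B][CB]][[F][BC]][[C][B][CB][F][BC]]


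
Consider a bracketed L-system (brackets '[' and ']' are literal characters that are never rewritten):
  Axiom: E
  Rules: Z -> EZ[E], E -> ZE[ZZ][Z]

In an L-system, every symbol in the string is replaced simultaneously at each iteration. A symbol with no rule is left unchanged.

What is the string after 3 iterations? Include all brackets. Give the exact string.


Answer: ZE[ZZ][Z]EZ[E][ZE[ZZ][Z]]EZ[E]ZE[ZZ][Z][EZ[E]EZ[E]][EZ[E]][ZE[ZZ][Z]EZ[E][ZE[ZZ][Z]]ZE[ZZ][Z]EZ[E][ZE[ZZ][Z]]][ZE[ZZ][Z]EZ[E][ZE[ZZ][Z]]]

Derivation:
Step 0: E
Step 1: ZE[ZZ][Z]
Step 2: EZ[E]ZE[ZZ][Z][EZ[E]EZ[E]][EZ[E]]
Step 3: ZE[ZZ][Z]EZ[E][ZE[ZZ][Z]]EZ[E]ZE[ZZ][Z][EZ[E]EZ[E]][EZ[E]][ZE[ZZ][Z]EZ[E][ZE[ZZ][Z]]ZE[ZZ][Z]EZ[E][ZE[ZZ][Z]]][ZE[ZZ][Z]EZ[E][ZE[ZZ][Z]]]


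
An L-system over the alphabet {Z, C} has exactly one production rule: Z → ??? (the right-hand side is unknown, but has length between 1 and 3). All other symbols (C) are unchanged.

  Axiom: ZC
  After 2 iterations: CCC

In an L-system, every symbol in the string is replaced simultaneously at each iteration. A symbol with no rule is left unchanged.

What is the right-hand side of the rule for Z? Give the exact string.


Answer: CC

Derivation:
Trying Z → CC:
  Step 0: ZC
  Step 1: CCC
  Step 2: CCC
Matches the given result.


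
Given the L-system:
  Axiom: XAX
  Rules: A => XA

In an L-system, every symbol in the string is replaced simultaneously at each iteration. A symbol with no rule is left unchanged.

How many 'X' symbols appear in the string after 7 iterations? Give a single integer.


Step 0: XAX  (2 'X')
Step 1: XXAX  (3 'X')
Step 2: XXXAX  (4 'X')
Step 3: XXXXAX  (5 'X')
Step 4: XXXXXAX  (6 'X')
Step 5: XXXXXXAX  (7 'X')
Step 6: XXXXXXXAX  (8 'X')
Step 7: XXXXXXXXAX  (9 'X')

Answer: 9


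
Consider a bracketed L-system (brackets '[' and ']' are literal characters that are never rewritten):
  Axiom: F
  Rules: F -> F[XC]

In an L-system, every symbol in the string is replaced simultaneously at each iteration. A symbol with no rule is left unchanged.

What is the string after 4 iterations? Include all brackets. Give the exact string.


Answer: F[XC][XC][XC][XC]

Derivation:
Step 0: F
Step 1: F[XC]
Step 2: F[XC][XC]
Step 3: F[XC][XC][XC]
Step 4: F[XC][XC][XC][XC]


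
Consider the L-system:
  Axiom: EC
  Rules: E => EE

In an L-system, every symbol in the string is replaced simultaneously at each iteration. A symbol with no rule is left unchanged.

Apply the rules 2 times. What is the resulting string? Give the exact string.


Step 0: EC
Step 1: EEC
Step 2: EEEEC

Answer: EEEEC


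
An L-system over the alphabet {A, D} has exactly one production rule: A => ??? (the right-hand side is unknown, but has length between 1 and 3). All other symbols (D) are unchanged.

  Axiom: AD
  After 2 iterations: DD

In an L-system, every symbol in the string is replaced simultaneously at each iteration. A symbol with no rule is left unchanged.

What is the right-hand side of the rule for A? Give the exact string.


Answer: D

Derivation:
Trying A => D:
  Step 0: AD
  Step 1: DD
  Step 2: DD
Matches the given result.


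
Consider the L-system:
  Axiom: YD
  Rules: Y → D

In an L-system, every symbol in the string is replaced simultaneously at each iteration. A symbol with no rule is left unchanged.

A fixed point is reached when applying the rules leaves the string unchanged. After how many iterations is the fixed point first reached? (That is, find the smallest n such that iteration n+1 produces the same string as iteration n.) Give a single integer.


Step 0: YD
Step 1: DD
Step 2: DD  (unchanged — fixed point at step 1)

Answer: 1


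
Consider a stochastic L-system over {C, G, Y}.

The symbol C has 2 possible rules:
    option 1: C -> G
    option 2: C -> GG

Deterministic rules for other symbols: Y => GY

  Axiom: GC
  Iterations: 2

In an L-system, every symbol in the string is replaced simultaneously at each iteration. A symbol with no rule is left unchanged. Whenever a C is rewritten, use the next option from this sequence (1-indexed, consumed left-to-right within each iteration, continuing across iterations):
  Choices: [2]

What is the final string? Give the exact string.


Answer: GGG

Derivation:
Step 0: GC
Step 1: GGG  (used choices [2])
Step 2: GGG  (used choices [])


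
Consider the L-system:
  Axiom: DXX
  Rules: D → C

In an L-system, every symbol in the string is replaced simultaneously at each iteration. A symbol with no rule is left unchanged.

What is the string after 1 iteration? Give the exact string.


Step 0: DXX
Step 1: CXX

Answer: CXX


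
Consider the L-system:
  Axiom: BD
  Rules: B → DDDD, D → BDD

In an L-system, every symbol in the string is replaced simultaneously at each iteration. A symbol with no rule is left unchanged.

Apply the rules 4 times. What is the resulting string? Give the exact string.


Answer: BDDBDDBDDBDDDDDDBDDBDDDDDDBDDBDDBDDBDDBDDBDDDDDDBDDBDDDDDDBDDBDDBDDBDDBDDBDDDDDDBDDBDDDDDDBDDBDDBDDBDDBDDBDDDDDDBDDBDDDDDDBDDBDDDDDDBDDBDDDDDDBDDBDDDDDDBDDBDDDDDDBDDBDDBDDBDDBDDBDDDDDDBDDBDDDDDDBDDBDDBDDBDDBDDBDDDDDDBDDBDDDDDDBDDBDD

Derivation:
Step 0: BD
Step 1: DDDDBDD
Step 2: BDDBDDBDDBDDDDDDBDDBDD
Step 3: DDDDBDDBDDDDDDBDDBDDDDDDBDDBDDDDDDBDDBDDBDDBDDBDDBDDDDDDBDDBDDDDDDBDDBDD
Step 4: BDDBDDBDDBDDDDDDBDDBDDDDDDBDDBDDBDDBDDBDDBDDDDDDBDDBDDDDDDBDDBDDBDDBDDBDDBDDDDDDBDDBDDDDDDBDDBDDBDDBDDBDDBDDDDDDBDDBDDDDDDBDDBDDDDDDBDDBDDDDDDBDDBDDDDDDBDDBDDDDDDBDDBDDBDDBDDBDDBDDDDDDBDDBDDDDDDBDDBDDBDDBDDBDDBDDDDDDBDDBDDDDDDBDDBDD


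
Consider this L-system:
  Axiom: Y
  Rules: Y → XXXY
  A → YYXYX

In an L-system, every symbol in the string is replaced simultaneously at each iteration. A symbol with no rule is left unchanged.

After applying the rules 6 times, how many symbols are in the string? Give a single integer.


Step 0: length = 1
Step 1: length = 4
Step 2: length = 7
Step 3: length = 10
Step 4: length = 13
Step 5: length = 16
Step 6: length = 19

Answer: 19


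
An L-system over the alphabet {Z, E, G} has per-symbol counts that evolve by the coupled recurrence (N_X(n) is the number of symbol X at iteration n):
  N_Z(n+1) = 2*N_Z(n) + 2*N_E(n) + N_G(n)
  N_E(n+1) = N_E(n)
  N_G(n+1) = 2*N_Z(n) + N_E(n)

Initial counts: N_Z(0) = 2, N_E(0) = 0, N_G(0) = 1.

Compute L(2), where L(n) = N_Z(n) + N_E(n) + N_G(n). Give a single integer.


Step 0: N_Z=2, N_E=0, N_G=1, L=3
Step 1: N_Z=5, N_E=0, N_G=4, L=9
Step 2: N_Z=14, N_E=0, N_G=10, L=24

Answer: 24


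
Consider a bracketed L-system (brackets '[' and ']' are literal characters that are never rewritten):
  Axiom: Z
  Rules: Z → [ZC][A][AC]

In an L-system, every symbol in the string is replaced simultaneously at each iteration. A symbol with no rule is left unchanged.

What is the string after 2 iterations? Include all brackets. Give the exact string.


Answer: [[ZC][A][AC]C][A][AC]

Derivation:
Step 0: Z
Step 1: [ZC][A][AC]
Step 2: [[ZC][A][AC]C][A][AC]


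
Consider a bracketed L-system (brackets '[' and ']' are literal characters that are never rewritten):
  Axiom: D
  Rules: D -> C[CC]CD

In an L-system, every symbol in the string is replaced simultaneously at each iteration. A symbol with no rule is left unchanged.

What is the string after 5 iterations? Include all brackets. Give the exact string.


Step 0: D
Step 1: C[CC]CD
Step 2: C[CC]CC[CC]CD
Step 3: C[CC]CC[CC]CC[CC]CD
Step 4: C[CC]CC[CC]CC[CC]CC[CC]CD
Step 5: C[CC]CC[CC]CC[CC]CC[CC]CC[CC]CD

Answer: C[CC]CC[CC]CC[CC]CC[CC]CC[CC]CD


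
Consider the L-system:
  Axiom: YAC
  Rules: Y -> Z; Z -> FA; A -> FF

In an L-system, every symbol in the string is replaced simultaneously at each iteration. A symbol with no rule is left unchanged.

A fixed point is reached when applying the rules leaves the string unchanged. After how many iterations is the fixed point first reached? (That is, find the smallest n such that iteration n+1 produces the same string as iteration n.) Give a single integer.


Step 0: YAC
Step 1: ZFFC
Step 2: FAFFC
Step 3: FFFFFC
Step 4: FFFFFC  (unchanged — fixed point at step 3)

Answer: 3


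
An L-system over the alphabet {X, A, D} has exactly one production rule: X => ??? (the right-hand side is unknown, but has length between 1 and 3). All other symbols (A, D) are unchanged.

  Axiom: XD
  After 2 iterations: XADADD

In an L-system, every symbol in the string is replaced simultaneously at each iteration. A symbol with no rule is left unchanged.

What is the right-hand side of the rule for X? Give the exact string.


Answer: XAD

Derivation:
Trying X => XAD:
  Step 0: XD
  Step 1: XADD
  Step 2: XADADD
Matches the given result.


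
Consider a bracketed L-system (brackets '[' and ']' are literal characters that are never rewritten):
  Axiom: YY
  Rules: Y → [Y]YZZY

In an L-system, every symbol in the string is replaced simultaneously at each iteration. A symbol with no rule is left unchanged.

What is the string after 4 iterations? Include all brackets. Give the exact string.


Step 0: YY
Step 1: [Y]YZZY[Y]YZZY
Step 2: [[Y]YZZY][Y]YZZYZZ[Y]YZZY[[Y]YZZY][Y]YZZYZZ[Y]YZZY
Step 3: [[[Y]YZZY][Y]YZZYZZ[Y]YZZY][[Y]YZZY][Y]YZZYZZ[Y]YZZYZZ[[Y]YZZY][Y]YZZYZZ[Y]YZZY[[[Y]YZZY][Y]YZZYZZ[Y]YZZY][[Y]YZZY][Y]YZZYZZ[Y]YZZYZZ[[Y]YZZY][Y]YZZYZZ[Y]YZZY
Step 4: [[[[Y]YZZY][Y]YZZYZZ[Y]YZZY][[Y]YZZY][Y]YZZYZZ[Y]YZZYZZ[[Y]YZZY][Y]YZZYZZ[Y]YZZY][[[Y]YZZY][Y]YZZYZZ[Y]YZZY][[Y]YZZY][Y]YZZYZZ[Y]YZZYZZ[[Y]YZZY][Y]YZZYZZ[Y]YZZYZZ[[[Y]YZZY][Y]YZZYZZ[Y]YZZY][[Y]YZZY][Y]YZZYZZ[Y]YZZYZZ[[Y]YZZY][Y]YZZYZZ[Y]YZZY[[[[Y]YZZY][Y]YZZYZZ[Y]YZZY][[Y]YZZY][Y]YZZYZZ[Y]YZZYZZ[[Y]YZZY][Y]YZZYZZ[Y]YZZY][[[Y]YZZY][Y]YZZYZZ[Y]YZZY][[Y]YZZY][Y]YZZYZZ[Y]YZZYZZ[[Y]YZZY][Y]YZZYZZ[Y]YZZYZZ[[[Y]YZZY][Y]YZZYZZ[Y]YZZY][[Y]YZZY][Y]YZZYZZ[Y]YZZYZZ[[Y]YZZY][Y]YZZYZZ[Y]YZZY

Answer: [[[[Y]YZZY][Y]YZZYZZ[Y]YZZY][[Y]YZZY][Y]YZZYZZ[Y]YZZYZZ[[Y]YZZY][Y]YZZYZZ[Y]YZZY][[[Y]YZZY][Y]YZZYZZ[Y]YZZY][[Y]YZZY][Y]YZZYZZ[Y]YZZYZZ[[Y]YZZY][Y]YZZYZZ[Y]YZZYZZ[[[Y]YZZY][Y]YZZYZZ[Y]YZZY][[Y]YZZY][Y]YZZYZZ[Y]YZZYZZ[[Y]YZZY][Y]YZZYZZ[Y]YZZY[[[[Y]YZZY][Y]YZZYZZ[Y]YZZY][[Y]YZZY][Y]YZZYZZ[Y]YZZYZZ[[Y]YZZY][Y]YZZYZZ[Y]YZZY][[[Y]YZZY][Y]YZZYZZ[Y]YZZY][[Y]YZZY][Y]YZZYZZ[Y]YZZYZZ[[Y]YZZY][Y]YZZYZZ[Y]YZZYZZ[[[Y]YZZY][Y]YZZYZZ[Y]YZZY][[Y]YZZY][Y]YZZYZZ[Y]YZZYZZ[[Y]YZZY][Y]YZZYZZ[Y]YZZY


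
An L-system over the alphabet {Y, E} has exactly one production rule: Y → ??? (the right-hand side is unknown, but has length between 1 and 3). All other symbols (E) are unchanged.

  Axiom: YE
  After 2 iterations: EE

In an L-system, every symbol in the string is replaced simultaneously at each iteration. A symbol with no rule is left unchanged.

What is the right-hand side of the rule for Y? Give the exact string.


Answer: E

Derivation:
Trying Y → E:
  Step 0: YE
  Step 1: EE
  Step 2: EE
Matches the given result.


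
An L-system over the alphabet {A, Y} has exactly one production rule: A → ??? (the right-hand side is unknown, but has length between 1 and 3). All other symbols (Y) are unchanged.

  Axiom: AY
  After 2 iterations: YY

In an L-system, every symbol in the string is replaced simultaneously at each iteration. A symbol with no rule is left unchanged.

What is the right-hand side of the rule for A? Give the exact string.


Trying A → Y:
  Step 0: AY
  Step 1: YY
  Step 2: YY
Matches the given result.

Answer: Y


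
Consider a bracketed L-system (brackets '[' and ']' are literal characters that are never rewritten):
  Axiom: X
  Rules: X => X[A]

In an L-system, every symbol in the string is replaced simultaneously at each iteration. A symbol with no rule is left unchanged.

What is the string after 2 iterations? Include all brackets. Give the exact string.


Step 0: X
Step 1: X[A]
Step 2: X[A][A]

Answer: X[A][A]


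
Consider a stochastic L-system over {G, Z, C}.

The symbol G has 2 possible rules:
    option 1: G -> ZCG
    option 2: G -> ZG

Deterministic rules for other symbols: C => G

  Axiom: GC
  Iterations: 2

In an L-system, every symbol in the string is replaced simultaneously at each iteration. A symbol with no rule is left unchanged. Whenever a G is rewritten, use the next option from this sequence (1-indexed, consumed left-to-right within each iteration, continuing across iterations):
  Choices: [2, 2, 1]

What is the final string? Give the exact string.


Step 0: GC
Step 1: ZGG  (used choices [2])
Step 2: ZZGZCG  (used choices [2, 1])

Answer: ZZGZCG


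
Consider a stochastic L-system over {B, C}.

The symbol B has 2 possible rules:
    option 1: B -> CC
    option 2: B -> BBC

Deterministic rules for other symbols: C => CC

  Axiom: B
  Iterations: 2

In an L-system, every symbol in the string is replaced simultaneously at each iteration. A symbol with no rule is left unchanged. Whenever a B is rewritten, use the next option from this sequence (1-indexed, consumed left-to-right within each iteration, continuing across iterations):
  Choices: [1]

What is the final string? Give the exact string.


Answer: CCCC

Derivation:
Step 0: B
Step 1: CC  (used choices [1])
Step 2: CCCC  (used choices [])


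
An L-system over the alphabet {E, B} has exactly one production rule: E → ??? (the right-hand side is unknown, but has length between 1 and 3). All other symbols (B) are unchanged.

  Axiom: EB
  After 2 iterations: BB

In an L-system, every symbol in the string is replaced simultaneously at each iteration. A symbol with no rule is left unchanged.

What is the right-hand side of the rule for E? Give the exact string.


Answer: B

Derivation:
Trying E → B:
  Step 0: EB
  Step 1: BB
  Step 2: BB
Matches the given result.


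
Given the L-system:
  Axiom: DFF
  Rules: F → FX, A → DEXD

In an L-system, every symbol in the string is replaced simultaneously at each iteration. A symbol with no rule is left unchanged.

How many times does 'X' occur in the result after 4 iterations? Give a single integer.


Step 0: DFF  (0 'X')
Step 1: DFXFX  (2 'X')
Step 2: DFXXFXX  (4 'X')
Step 3: DFXXXFXXX  (6 'X')
Step 4: DFXXXXFXXXX  (8 'X')

Answer: 8


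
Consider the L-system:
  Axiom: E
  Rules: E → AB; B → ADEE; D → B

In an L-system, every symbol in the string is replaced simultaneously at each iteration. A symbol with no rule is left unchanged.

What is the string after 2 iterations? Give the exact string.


Answer: AADEE

Derivation:
Step 0: E
Step 1: AB
Step 2: AADEE


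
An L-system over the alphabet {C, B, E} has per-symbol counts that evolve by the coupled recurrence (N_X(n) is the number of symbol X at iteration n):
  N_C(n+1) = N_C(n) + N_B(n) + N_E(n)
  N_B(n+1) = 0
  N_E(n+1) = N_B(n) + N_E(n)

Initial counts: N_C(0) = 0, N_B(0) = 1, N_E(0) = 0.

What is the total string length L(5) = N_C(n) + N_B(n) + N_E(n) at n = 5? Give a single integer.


Answer: 6

Derivation:
Step 0: N_C=0, N_B=1, N_E=0, L=1
Step 1: N_C=1, N_B=0, N_E=1, L=2
Step 2: N_C=2, N_B=0, N_E=1, L=3
Step 3: N_C=3, N_B=0, N_E=1, L=4
Step 4: N_C=4, N_B=0, N_E=1, L=5
Step 5: N_C=5, N_B=0, N_E=1, L=6


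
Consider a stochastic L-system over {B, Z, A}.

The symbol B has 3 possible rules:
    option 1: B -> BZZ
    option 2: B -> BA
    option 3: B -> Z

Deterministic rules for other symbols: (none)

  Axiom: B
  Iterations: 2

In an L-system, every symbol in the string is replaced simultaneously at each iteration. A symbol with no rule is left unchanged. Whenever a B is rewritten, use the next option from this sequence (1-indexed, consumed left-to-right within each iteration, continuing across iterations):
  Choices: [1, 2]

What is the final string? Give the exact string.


Step 0: B
Step 1: BZZ  (used choices [1])
Step 2: BAZZ  (used choices [2])

Answer: BAZZ


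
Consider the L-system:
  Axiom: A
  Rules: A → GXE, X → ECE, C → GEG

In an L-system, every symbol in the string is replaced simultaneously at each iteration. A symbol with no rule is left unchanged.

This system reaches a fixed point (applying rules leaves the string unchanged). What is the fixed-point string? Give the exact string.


Answer: GEGEGEE

Derivation:
Step 0: A
Step 1: GXE
Step 2: GECEE
Step 3: GEGEGEE
Step 4: GEGEGEE  (unchanged — fixed point at step 3)


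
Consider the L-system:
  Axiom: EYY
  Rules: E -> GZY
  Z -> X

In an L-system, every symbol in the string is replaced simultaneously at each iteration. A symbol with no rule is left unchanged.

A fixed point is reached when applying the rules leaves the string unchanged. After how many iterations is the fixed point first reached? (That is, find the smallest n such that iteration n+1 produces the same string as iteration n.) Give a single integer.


Answer: 2

Derivation:
Step 0: EYY
Step 1: GZYYY
Step 2: GXYYY
Step 3: GXYYY  (unchanged — fixed point at step 2)


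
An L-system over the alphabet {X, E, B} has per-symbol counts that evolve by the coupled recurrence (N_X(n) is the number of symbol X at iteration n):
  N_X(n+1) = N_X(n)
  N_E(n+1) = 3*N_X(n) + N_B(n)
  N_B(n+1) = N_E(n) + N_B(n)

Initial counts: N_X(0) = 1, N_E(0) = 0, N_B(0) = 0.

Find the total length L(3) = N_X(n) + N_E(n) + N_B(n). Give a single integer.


Step 0: N_X=1, N_E=0, N_B=0, L=1
Step 1: N_X=1, N_E=3, N_B=0, L=4
Step 2: N_X=1, N_E=3, N_B=3, L=7
Step 3: N_X=1, N_E=6, N_B=6, L=13

Answer: 13


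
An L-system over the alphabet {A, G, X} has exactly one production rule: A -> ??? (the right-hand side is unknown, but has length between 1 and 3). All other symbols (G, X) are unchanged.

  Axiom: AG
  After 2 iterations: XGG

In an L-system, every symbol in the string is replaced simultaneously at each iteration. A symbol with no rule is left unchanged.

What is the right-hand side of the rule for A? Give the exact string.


Answer: XG

Derivation:
Trying A -> XG:
  Step 0: AG
  Step 1: XGG
  Step 2: XGG
Matches the given result.


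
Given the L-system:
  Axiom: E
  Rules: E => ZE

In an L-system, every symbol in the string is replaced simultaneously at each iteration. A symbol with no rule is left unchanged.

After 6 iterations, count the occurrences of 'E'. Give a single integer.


Answer: 1

Derivation:
Step 0: E  (1 'E')
Step 1: ZE  (1 'E')
Step 2: ZZE  (1 'E')
Step 3: ZZZE  (1 'E')
Step 4: ZZZZE  (1 'E')
Step 5: ZZZZZE  (1 'E')
Step 6: ZZZZZZE  (1 'E')


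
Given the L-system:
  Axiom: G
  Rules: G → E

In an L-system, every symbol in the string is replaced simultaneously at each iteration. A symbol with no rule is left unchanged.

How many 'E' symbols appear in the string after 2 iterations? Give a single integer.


Answer: 1

Derivation:
Step 0: G  (0 'E')
Step 1: E  (1 'E')
Step 2: E  (1 'E')


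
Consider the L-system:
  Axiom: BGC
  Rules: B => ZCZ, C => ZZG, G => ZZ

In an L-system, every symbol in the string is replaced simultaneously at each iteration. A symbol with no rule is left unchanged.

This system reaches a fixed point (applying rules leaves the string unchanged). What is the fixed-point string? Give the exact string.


Step 0: BGC
Step 1: ZCZZZZZG
Step 2: ZZZGZZZZZZZ
Step 3: ZZZZZZZZZZZZ
Step 4: ZZZZZZZZZZZZ  (unchanged — fixed point at step 3)

Answer: ZZZZZZZZZZZZ


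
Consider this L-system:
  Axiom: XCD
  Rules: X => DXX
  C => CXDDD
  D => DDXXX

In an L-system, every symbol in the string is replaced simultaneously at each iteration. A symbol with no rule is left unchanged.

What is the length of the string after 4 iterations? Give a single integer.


Step 0: length = 3
Step 1: length = 13
Step 2: length = 53
Step 3: length = 203
Step 4: length = 763

Answer: 763


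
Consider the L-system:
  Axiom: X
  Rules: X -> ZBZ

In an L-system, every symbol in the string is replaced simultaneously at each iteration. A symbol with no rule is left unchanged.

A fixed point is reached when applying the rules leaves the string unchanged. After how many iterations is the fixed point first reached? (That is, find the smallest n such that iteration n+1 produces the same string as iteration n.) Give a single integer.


Step 0: X
Step 1: ZBZ
Step 2: ZBZ  (unchanged — fixed point at step 1)

Answer: 1


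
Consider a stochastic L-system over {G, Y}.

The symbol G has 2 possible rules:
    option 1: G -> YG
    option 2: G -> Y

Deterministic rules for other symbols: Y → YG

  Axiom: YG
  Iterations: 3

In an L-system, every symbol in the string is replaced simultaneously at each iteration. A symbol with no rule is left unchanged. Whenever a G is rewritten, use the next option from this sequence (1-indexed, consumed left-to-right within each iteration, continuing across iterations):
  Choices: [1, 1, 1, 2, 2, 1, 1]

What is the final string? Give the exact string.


Step 0: YG
Step 1: YGYG  (used choices [1])
Step 2: YGYGYGYG  (used choices [1, 1])
Step 3: YGYYGYYGYGYGYG  (used choices [2, 2, 1, 1])

Answer: YGYYGYYGYGYGYG


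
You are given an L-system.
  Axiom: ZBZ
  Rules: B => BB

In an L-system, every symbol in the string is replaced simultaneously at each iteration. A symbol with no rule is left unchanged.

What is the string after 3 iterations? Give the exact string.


Step 0: ZBZ
Step 1: ZBBZ
Step 2: ZBBBBZ
Step 3: ZBBBBBBBBZ

Answer: ZBBBBBBBBZ


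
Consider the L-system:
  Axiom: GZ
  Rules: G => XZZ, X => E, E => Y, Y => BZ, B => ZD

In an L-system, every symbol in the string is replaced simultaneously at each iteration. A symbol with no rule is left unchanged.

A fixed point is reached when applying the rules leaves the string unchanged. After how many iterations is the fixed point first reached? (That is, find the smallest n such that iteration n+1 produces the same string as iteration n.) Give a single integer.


Step 0: GZ
Step 1: XZZZ
Step 2: EZZZ
Step 3: YZZZ
Step 4: BZZZZ
Step 5: ZDZZZZ
Step 6: ZDZZZZ  (unchanged — fixed point at step 5)

Answer: 5


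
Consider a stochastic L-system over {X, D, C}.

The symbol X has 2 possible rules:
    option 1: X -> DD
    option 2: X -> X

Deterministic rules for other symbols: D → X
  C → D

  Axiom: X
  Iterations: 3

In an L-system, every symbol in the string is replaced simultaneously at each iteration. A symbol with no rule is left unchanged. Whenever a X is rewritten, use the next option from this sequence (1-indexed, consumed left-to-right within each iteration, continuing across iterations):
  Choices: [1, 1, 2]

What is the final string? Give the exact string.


Step 0: X
Step 1: DD  (used choices [1])
Step 2: XX  (used choices [])
Step 3: DDX  (used choices [1, 2])

Answer: DDX
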